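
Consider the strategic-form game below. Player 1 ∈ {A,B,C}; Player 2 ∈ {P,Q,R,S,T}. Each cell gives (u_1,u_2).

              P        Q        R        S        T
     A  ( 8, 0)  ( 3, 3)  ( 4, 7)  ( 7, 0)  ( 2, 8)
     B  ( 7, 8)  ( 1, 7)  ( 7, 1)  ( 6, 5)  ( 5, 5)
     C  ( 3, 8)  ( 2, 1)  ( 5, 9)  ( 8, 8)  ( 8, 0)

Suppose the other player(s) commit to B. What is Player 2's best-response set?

argmax u_2 = {P}

u_2(P vs B) = 8
u_2(Q vs B) = 7
u_2(R vs B) = 1
u_2(S vs B) = 5
u_2(T vs B) = 5
max payoff 8 at {P}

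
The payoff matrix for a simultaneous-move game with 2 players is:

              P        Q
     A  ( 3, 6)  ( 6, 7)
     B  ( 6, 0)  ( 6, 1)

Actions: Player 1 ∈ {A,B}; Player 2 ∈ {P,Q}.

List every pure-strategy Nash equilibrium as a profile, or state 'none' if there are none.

(A,P): not NE [P1→B gives 6>3; P2→Q gives 7>6]
(A,Q): NE
(B,P): not NE [P2→Q gives 1>0]
(B,Q): NE

PSNE = {(A,Q), (B,Q)}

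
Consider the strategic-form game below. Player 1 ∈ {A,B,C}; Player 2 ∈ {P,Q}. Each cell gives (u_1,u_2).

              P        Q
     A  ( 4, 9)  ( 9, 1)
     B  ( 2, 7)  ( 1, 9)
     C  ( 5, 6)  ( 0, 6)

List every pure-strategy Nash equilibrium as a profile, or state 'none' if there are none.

(A,P): not NE [P1→C gives 5>4]
(A,Q): not NE [P2→P gives 9>1]
(B,P): not NE [P1→C gives 5>2; P2→Q gives 9>7]
(B,Q): not NE [P1→A gives 9>1]
(C,P): NE
(C,Q): not NE [P1→A gives 9>0]

PSNE = {(C,P)}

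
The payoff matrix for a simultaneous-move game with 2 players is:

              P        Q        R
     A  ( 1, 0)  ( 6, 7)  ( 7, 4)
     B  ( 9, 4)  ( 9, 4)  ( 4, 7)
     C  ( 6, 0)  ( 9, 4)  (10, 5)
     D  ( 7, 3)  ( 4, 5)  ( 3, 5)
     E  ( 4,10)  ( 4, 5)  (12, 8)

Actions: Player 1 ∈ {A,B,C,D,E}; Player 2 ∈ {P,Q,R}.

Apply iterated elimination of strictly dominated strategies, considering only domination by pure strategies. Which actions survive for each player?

P1 drop A (C beats it: P:6>1 Q:9>6 R:10>7)
P1 drop D (B beats it: P:9>7 Q:9>4 R:4>3)
P2 drop Q (R beats it: B:7>4 C:5>4 E:8>5)
P1→{B,C,E} P2→{P,R}

Survivors P1:{B,C,E} P2:{P,R}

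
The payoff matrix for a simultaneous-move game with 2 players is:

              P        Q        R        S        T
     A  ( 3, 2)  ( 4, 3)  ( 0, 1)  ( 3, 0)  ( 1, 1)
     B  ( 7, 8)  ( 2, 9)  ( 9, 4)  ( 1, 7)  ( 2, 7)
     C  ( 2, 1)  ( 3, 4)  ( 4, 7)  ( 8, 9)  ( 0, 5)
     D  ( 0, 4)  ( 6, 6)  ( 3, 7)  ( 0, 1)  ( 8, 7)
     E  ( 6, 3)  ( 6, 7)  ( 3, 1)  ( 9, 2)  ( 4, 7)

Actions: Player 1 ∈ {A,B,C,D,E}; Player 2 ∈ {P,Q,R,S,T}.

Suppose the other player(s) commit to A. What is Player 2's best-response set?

P2 best: {Q}

u_2(P vs A) = 2
u_2(Q vs A) = 3
u_2(R vs A) = 1
u_2(S vs A) = 0
u_2(T vs A) = 1
max payoff 3 at {Q}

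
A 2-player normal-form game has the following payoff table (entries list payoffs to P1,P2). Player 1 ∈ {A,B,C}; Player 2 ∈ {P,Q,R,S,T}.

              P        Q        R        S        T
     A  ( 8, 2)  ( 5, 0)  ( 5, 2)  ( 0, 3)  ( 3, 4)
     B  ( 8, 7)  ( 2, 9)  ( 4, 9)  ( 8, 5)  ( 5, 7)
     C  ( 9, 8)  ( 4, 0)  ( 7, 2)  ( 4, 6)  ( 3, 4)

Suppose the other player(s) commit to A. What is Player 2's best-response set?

P2 best: {T}

u_2(P vs A) = 2
u_2(Q vs A) = 0
u_2(R vs A) = 2
u_2(S vs A) = 3
u_2(T vs A) = 4
max payoff 4 at {T}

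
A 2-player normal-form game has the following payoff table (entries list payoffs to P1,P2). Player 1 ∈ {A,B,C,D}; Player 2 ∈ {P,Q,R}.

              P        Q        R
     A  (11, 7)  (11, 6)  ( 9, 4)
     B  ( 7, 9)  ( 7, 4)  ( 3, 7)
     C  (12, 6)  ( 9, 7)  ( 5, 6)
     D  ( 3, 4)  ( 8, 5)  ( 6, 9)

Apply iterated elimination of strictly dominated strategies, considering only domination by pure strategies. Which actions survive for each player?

P1 drop B (A beats it: P:11>7 Q:11>7 R:9>3)
P1 drop D (A beats it: P:11>3 Q:11>8 R:9>6)
P2 drop R (Q beats it: A:6>4 C:7>6)
P1→{A,C} P2→{P,Q}

IESDS → P1:{A,C} P2:{P,Q}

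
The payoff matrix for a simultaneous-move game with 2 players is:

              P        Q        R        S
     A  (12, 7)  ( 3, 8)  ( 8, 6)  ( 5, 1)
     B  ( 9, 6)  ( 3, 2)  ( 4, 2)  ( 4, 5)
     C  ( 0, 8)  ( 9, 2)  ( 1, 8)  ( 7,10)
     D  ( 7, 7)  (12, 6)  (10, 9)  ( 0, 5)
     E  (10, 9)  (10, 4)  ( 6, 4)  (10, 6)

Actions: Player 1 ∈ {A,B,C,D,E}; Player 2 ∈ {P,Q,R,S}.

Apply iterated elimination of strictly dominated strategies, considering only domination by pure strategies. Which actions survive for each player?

P1 drop B (E beats it: P:10>9 Q:10>3 R:6>4 S:10>4)
P1 drop C (E beats it: P:10>0 Q:10>9 R:6>1 S:10>7)
P2 drop S (P beats it: A:7>1 D:7>5 E:9>6)
P1→{A,D,E} P2→{P,Q,R}

Remaining: P1:{A,D,E} P2:{P,Q,R}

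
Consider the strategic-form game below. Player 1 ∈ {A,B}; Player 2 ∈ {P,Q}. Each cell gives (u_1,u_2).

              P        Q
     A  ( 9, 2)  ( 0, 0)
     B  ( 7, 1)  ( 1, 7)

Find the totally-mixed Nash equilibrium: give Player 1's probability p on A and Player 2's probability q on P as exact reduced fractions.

P1 indiff ⇒ q·9+(1-q)·0 = q·7+(1-q)·1 ⇒ q(2) = (1-q)(1) ⇒ q = 1/3
P2 indiff ⇒ p·2+(1-p)·1 = p·0+(1-p)·7 ⇒ p(2) = (1-p)(6) ⇒ p = 3/4

(p,q) = (3/4, 1/3)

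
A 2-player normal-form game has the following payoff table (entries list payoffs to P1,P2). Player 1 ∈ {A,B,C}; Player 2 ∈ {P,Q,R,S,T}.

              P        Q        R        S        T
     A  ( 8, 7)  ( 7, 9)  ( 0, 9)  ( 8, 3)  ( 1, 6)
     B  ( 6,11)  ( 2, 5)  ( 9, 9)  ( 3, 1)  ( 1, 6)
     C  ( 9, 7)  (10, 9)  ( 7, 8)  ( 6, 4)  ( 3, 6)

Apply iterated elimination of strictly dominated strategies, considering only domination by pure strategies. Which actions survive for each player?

Survivors P1:{B,C} P2:{P,Q,R}

P2 drop S (P beats it: A:7>3 B:11>1 C:7>4)
P1 drop A (C beats it: P:9>8 Q:10>7 R:7>0 T:3>1)
P2 drop T (P beats it: B:11>6 C:7>6)
P1→{B,C} P2→{P,Q,R}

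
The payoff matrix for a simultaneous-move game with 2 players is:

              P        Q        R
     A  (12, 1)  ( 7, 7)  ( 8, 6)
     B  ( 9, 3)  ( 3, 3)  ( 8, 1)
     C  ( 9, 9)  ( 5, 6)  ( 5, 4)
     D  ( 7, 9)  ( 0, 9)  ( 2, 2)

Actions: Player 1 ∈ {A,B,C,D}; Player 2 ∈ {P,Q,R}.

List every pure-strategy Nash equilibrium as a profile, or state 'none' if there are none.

PSNE = {(A,Q)}

(A,P): not NE [P2→Q gives 7>1]
(A,Q): NE
(A,R): not NE [P2→Q gives 7>6]
(B,P): not NE [P1→A gives 12>9]
(B,Q): not NE [P1→A gives 7>3]
(B,R): not NE [P2→Q gives 3>1]
(C,P): not NE [P1→A gives 12>9]
(C,Q): not NE [P1→A gives 7>5; P2→P gives 9>6]
(C,R): not NE [P1→B gives 8>5; P2→P gives 9>4]
(D,P): not NE [P1→A gives 12>7]
(D,Q): not NE [P1→A gives 7>0]
(D,R): not NE [P1→B gives 8>2; P2→Q gives 9>2]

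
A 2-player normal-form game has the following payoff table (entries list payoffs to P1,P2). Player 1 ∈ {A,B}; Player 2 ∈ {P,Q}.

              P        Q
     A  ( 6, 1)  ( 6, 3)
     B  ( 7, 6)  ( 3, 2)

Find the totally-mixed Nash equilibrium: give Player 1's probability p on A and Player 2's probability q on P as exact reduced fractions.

P1 mixes 2/3 on A; P2 mixes 3/4 on P

P1 indiff ⇒ q·6+(1-q)·6 = q·7+(1-q)·3 ⇒ q(-1) = (1-q)(-3) ⇒ q = 3/4
P2 indiff ⇒ p·1+(1-p)·6 = p·3+(1-p)·2 ⇒ p(-2) = (1-p)(-4) ⇒ p = 2/3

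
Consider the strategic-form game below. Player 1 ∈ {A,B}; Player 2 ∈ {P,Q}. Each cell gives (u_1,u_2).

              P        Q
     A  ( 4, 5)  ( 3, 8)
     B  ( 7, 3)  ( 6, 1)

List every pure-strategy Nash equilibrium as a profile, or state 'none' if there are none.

PSNE = {(B,P)}

(A,P): not NE [P1→B gives 7>4; P2→Q gives 8>5]
(A,Q): not NE [P1→B gives 6>3]
(B,P): NE
(B,Q): not NE [P2→P gives 3>1]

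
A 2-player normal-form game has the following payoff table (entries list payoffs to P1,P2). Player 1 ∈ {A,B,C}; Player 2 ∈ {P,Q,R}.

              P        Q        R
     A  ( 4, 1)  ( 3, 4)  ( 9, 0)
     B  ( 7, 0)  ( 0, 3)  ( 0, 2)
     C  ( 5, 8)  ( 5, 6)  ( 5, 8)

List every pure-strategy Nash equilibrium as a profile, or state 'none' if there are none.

(A,P): not NE [P1→B gives 7>4; P2→Q gives 4>1]
(A,Q): not NE [P1→C gives 5>3]
(A,R): not NE [P2→Q gives 4>0]
(B,P): not NE [P2→Q gives 3>0]
(B,Q): not NE [P1→C gives 5>0]
(B,R): not NE [P1→A gives 9>0; P2→Q gives 3>2]
(C,P): not NE [P1→B gives 7>5]
(C,Q): not NE [P2→R gives 8>6]
(C,R): not NE [P1→A gives 9>5]

Equilibria: none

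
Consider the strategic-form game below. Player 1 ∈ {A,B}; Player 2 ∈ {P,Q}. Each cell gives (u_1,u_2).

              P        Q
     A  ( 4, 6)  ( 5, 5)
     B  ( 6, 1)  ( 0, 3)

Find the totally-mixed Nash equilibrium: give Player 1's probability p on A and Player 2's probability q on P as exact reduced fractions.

P1 indiff ⇒ q·4+(1-q)·5 = q·6+(1-q)·0 ⇒ q(-2) = (1-q)(-5) ⇒ q = 5/7
P2 indiff ⇒ p·6+(1-p)·1 = p·5+(1-p)·3 ⇒ p(1) = (1-p)(2) ⇒ p = 2/3

P1 mixes 2/3 on A; P2 mixes 5/7 on P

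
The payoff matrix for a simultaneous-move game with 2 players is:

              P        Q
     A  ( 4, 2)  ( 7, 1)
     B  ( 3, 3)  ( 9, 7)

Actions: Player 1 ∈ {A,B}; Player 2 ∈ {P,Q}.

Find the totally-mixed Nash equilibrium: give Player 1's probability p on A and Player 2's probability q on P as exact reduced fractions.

P1 indiff ⇒ q·4+(1-q)·7 = q·3+(1-q)·9 ⇒ q(1) = (1-q)(2) ⇒ q = 2/3
P2 indiff ⇒ p·2+(1-p)·3 = p·1+(1-p)·7 ⇒ p(1) = (1-p)(4) ⇒ p = 4/5

P1 mixes 4/5 on A; P2 mixes 2/3 on P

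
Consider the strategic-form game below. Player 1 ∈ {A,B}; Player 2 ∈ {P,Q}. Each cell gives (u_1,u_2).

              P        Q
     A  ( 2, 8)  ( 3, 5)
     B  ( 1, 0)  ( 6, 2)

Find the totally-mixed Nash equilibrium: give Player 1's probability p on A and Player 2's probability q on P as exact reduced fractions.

P1 indiff ⇒ q·2+(1-q)·3 = q·1+(1-q)·6 ⇒ q(1) = (1-q)(3) ⇒ q = 3/4
P2 indiff ⇒ p·8+(1-p)·0 = p·5+(1-p)·2 ⇒ p(3) = (1-p)(2) ⇒ p = 2/5

p=2/5, q=3/4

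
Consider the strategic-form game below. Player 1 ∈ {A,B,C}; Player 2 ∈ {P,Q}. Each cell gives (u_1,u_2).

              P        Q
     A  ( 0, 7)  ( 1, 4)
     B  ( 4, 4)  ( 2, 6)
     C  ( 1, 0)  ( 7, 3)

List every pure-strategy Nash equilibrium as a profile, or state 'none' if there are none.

(A,P): not NE [P1→B gives 4>0]
(A,Q): not NE [P1→C gives 7>1; P2→P gives 7>4]
(B,P): not NE [P2→Q gives 6>4]
(B,Q): not NE [P1→C gives 7>2]
(C,P): not NE [P1→B gives 4>1; P2→Q gives 3>0]
(C,Q): NE

PSNE = {(C,Q)}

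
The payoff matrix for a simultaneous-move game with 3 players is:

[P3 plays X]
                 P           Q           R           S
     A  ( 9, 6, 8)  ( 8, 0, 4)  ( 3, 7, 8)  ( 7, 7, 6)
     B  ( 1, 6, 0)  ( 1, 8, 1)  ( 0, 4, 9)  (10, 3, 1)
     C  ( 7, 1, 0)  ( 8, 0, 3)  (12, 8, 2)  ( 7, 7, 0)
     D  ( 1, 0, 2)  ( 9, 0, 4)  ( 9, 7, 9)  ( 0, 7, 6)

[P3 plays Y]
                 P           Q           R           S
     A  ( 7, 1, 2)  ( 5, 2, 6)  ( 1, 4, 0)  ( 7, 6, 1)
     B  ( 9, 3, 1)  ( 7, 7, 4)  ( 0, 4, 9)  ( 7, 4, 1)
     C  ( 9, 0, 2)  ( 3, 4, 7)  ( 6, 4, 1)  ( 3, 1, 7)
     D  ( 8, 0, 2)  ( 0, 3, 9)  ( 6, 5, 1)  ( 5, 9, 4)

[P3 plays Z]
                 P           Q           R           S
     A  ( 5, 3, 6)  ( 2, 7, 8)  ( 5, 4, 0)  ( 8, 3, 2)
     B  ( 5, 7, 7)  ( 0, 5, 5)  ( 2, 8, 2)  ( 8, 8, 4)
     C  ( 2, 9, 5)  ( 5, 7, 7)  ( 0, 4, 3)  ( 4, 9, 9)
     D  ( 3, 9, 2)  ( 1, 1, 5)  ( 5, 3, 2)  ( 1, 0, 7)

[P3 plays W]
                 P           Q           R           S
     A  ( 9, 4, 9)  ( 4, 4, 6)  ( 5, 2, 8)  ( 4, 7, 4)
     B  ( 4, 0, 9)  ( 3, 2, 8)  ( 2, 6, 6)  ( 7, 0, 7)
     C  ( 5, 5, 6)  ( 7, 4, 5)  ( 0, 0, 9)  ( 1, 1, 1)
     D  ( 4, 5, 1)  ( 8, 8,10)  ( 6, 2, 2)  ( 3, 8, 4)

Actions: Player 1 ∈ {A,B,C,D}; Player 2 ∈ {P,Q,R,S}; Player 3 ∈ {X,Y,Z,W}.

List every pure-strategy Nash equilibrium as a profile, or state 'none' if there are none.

PSNE = {(D,Q,W)}

(A,P,X): not NE [P2→S gives 7>6; P3→W gives 9>8]
(A,P,Y): not NE [P1→C gives 9>7; P2→S gives 6>1; P3→W gives 9>2]
(A,P,Z): not NE [P2→Q gives 7>3; P3→W gives 9>6]
(A,P,W): not NE [P2→S gives 7>4]
(A,Q,X): not NE [P1→D gives 9>8; P2→S gives 7>0; P3→Z gives 8>4]
(A,Q,Y): not NE [P1→B gives 7>5; P2→S gives 6>2; P3→Z gives 8>6]
(A,Q,Z): not NE [P1→C gives 5>2]
(A,Q,W): not NE [P1→D gives 8>4; P2→S gives 7>4; P3→Z gives 8>6]
(A,R,X): not NE [P1→C gives 12>3]
(A,R,Y): not NE [P1→D gives 6>1; P2→S gives 6>4; P3→W gives 8>0]
(A,R,Z): not NE [P2→Q gives 7>4; P3→W gives 8>0]
(A,R,W): not NE [P1→D gives 6>5; P2→S gives 7>2]
(A,S,X): not NE [P1→B gives 10>7]
(A,S,Y): not NE [P3→X gives 6>1]
(A,S,Z): not NE [P2→Q gives 7>3; P3→X gives 6>2]
(A,S,W): not NE [P1→B gives 7>4; P3→X gives 6>4]
(B,P,X): not NE [P1→A gives 9>1; P2→Q gives 8>6; P3→W gives 9>0]
(B,P,Y): not NE [P2→Q gives 7>3; P3→W gives 9>1]
(B,P,Z): not NE [P2→S gives 8>7; P3→W gives 9>7]
(B,P,W): not NE [P1→A gives 9>4; P2→R gives 6>0]
(B,Q,X): not NE [P1→D gives 9>1; P3→W gives 8>1]
(B,Q,Y): not NE [P3→W gives 8>4]
(B,Q,Z): not NE [P1→C gives 5>0; P2→S gives 8>5; P3→W gives 8>5]
(B,Q,W): not NE [P1→D gives 8>3; P2→R gives 6>2]
(B,R,X): not NE [P1→C gives 12>0; P2→Q gives 8>4]
(B,R,Y): not NE [P1→D gives 6>0; P2→Q gives 7>4]
(B,R,Z): not NE [P1→D gives 5>2; P3→Y gives 9>2]
(B,R,W): not NE [P1→D gives 6>2; P3→Y gives 9>6]
(B,S,X): not NE [P2→Q gives 8>3; P3→W gives 7>1]
(B,S,Y): not NE [P2→Q gives 7>4; P3→W gives 7>1]
(B,S,Z): not NE [P3→W gives 7>4]
(B,S,W): not NE [P2→R gives 6>0]
(C,P,X): not NE [P1→A gives 9>7; P2→R gives 8>1; P3→W gives 6>0]
(C,P,Y): not NE [P2→R gives 4>0; P3→W gives 6>2]
(C,P,Z): not NE [P1→B gives 5>2; P3→W gives 6>5]
(C,P,W): not NE [P1→A gives 9>5]
(C,Q,X): not NE [P1→D gives 9>8; P2→R gives 8>0; P3→Z gives 7>3]
(C,Q,Y): not NE [P1→B gives 7>3]
(C,Q,Z): not NE [P2→S gives 9>7]
(C,Q,W): not NE [P1→D gives 8>7; P2→P gives 5>4; P3→Z gives 7>5]
(C,R,X): not NE [P3→W gives 9>2]
(C,R,Y): not NE [P3→W gives 9>1]
(C,R,Z): not NE [P1→D gives 5>0; P2→S gives 9>4; P3→W gives 9>3]
(C,R,W): not NE [P1→D gives 6>0; P2→P gives 5>0]
(C,S,X): not NE [P1→B gives 10>7; P2→R gives 8>7; P3→Z gives 9>0]
(C,S,Y): not NE [P1→B gives 7>3; P2→R gives 4>1; P3→Z gives 9>7]
(C,S,Z): not NE [P1→B gives 8>4]
(C,S,W): not NE [P1→B gives 7>1; P2→P gives 5>1; P3→Z gives 9>1]
(D,P,X): not NE [P1→A gives 9>1; P2→S gives 7>0]
(D,P,Y): not NE [P1→C gives 9>8; P2→S gives 9>0]
(D,P,Z): not NE [P1→B gives 5>3]
(D,P,W): not NE [P1→A gives 9>4; P2→S gives 8>5; P3→Z gives 2>1]
(D,Q,X): not NE [P2→S gives 7>0; P3→W gives 10>4]
(D,Q,Y): not NE [P1→B gives 7>0; P2→S gives 9>3; P3→W gives 10>9]
(D,Q,Z): not NE [P1→C gives 5>1; P2→P gives 9>1; P3→W gives 10>5]
(D,Q,W): NE
(D,R,X): not NE [P1→C gives 12>9]
(D,R,Y): not NE [P2→S gives 9>5; P3→X gives 9>1]
(D,R,Z): not NE [P2→P gives 9>3; P3→X gives 9>2]
(D,R,W): not NE [P2→S gives 8>2; P3→X gives 9>2]
(D,S,X): not NE [P1→B gives 10>0; P3→Z gives 7>6]
(D,S,Y): not NE [P1→B gives 7>5; P3→Z gives 7>4]
(D,S,Z): not NE [P1→B gives 8>1; P2→P gives 9>0]
(D,S,W): not NE [P1→B gives 7>3; P3→Z gives 7>4]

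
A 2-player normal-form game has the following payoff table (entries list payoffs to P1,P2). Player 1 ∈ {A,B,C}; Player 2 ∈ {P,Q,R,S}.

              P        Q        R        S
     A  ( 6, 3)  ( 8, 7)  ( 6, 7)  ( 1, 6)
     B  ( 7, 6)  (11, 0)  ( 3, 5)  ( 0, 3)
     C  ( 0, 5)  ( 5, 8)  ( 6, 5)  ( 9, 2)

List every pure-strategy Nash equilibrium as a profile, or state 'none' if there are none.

(A,P): not NE [P1→B gives 7>6; P2→R gives 7>3]
(A,Q): not NE [P1→B gives 11>8]
(A,R): NE
(A,S): not NE [P1→C gives 9>1; P2→R gives 7>6]
(B,P): NE
(B,Q): not NE [P2→P gives 6>0]
(B,R): not NE [P1→C gives 6>3; P2→P gives 6>5]
(B,S): not NE [P1→C gives 9>0; P2→P gives 6>3]
(C,P): not NE [P1→B gives 7>0; P2→Q gives 8>5]
(C,Q): not NE [P1→B gives 11>5]
(C,R): not NE [P2→Q gives 8>5]
(C,S): not NE [P2→Q gives 8>2]

PSNE = {(A,R), (B,P)}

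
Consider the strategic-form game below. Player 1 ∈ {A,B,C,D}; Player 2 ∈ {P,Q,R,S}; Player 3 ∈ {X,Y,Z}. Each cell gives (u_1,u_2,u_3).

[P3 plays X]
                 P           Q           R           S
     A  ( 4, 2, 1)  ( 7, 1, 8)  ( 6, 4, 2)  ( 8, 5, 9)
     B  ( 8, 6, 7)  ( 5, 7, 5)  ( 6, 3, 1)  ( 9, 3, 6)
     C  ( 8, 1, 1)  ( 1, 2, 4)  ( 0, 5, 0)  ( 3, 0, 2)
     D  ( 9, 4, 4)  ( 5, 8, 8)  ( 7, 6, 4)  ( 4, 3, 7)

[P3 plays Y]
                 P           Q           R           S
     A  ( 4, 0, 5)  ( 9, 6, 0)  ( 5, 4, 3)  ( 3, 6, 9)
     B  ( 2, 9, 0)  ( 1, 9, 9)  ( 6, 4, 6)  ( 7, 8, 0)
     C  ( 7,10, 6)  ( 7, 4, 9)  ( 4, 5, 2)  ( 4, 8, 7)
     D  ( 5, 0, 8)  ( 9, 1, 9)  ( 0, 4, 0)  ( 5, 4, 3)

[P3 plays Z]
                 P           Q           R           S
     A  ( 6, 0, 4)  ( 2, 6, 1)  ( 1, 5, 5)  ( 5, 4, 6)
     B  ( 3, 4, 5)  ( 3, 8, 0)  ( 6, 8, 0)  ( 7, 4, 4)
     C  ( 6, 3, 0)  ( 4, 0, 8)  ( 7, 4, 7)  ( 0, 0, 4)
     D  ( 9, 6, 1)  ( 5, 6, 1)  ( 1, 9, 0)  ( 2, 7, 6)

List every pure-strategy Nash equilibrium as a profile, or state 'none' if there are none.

(A,P,X): not NE [P1→D gives 9>4; P2→S gives 5>2; P3→Y gives 5>1]
(A,P,Y): not NE [P1→C gives 7>4; P2→S gives 6>0]
(A,P,Z): not NE [P1→D gives 9>6; P2→Q gives 6>0; P3→Y gives 5>4]
(A,Q,X): not NE [P2→S gives 5>1]
(A,Q,Y): not NE [P3→X gives 8>0]
(A,Q,Z): not NE [P1→D gives 5>2; P3→X gives 8>1]
(A,R,X): not NE [P1→D gives 7>6; P2→S gives 5>4; P3→Z gives 5>2]
(A,R,Y): not NE [P1→B gives 6>5; P2→S gives 6>4; P3→Z gives 5>3]
(A,R,Z): not NE [P1→C gives 7>1; P2→Q gives 6>5]
(A,S,X): not NE [P1→B gives 9>8]
(A,S,Y): not NE [P1→B gives 7>3]
(A,S,Z): not NE [P1→B gives 7>5; P2→Q gives 6>4; P3→Y gives 9>6]
(B,P,X): not NE [P1→D gives 9>8; P2→Q gives 7>6]
(B,P,Y): not NE [P1→C gives 7>2; P3→X gives 7>0]
(B,P,Z): not NE [P1→D gives 9>3; P2→R gives 8>4; P3→X gives 7>5]
(B,Q,X): not NE [P1→A gives 7>5; P3→Y gives 9>5]
(B,Q,Y): not NE [P1→D gives 9>1]
(B,Q,Z): not NE [P1→D gives 5>3; P3→Y gives 9>0]
(B,R,X): not NE [P1→D gives 7>6; P2→Q gives 7>3; P3→Y gives 6>1]
(B,R,Y): not NE [P2→Q gives 9>4]
(B,R,Z): not NE [P1→C gives 7>6; P3→Y gives 6>0]
(B,S,X): not NE [P2→Q gives 7>3]
(B,S,Y): not NE [P2→Q gives 9>8; P3→X gives 6>0]
(B,S,Z): not NE [P2→R gives 8>4; P3→X gives 6>4]
(C,P,X): not NE [P1→D gives 9>8; P2→R gives 5>1; P3→Y gives 6>1]
(C,P,Y): NE
(C,P,Z): not NE [P1→D gives 9>6; P2→R gives 4>3; P3→Y gives 6>0]
(C,Q,X): not NE [P1→A gives 7>1; P2→R gives 5>2; P3→Y gives 9>4]
(C,Q,Y): not NE [P1→D gives 9>7; P2→P gives 10>4]
(C,Q,Z): not NE [P1→D gives 5>4; P2→R gives 4>0; P3→Y gives 9>8]
(C,R,X): not NE [P1→D gives 7>0; P3→Z gives 7>0]
(C,R,Y): not NE [P1→B gives 6>4; P2→P gives 10>5; P3→Z gives 7>2]
(C,R,Z): NE
(C,S,X): not NE [P1→B gives 9>3; P2→R gives 5>0; P3→Y gives 7>2]
(C,S,Y): not NE [P1→B gives 7>4; P2→P gives 10>8]
(C,S,Z): not NE [P1→B gives 7>0; P2→R gives 4>0; P3→Y gives 7>4]
(D,P,X): not NE [P2→Q gives 8>4; P3→Y gives 8>4]
(D,P,Y): not NE [P1→C gives 7>5; P2→S gives 4>0]
(D,P,Z): not NE [P2→R gives 9>6; P3→Y gives 8>1]
(D,Q,X): not NE [P1→A gives 7>5; P3→Y gives 9>8]
(D,Q,Y): not NE [P2→S gives 4>1]
(D,Q,Z): not NE [P2→R gives 9>6; P3→Y gives 9>1]
(D,R,X): not NE [P2→Q gives 8>6]
(D,R,Y): not NE [P1→B gives 6>0; P3→X gives 4>0]
(D,R,Z): not NE [P1→C gives 7>1; P3→X gives 4>0]
(D,S,X): not NE [P1→B gives 9>4; P2→Q gives 8>3]
(D,S,Y): not NE [P1→B gives 7>5; P3→X gives 7>3]
(D,S,Z): not NE [P1→B gives 7>2; P2→R gives 9>7; P3→X gives 7>6]

NE set: (C,P,Y), (C,R,Z)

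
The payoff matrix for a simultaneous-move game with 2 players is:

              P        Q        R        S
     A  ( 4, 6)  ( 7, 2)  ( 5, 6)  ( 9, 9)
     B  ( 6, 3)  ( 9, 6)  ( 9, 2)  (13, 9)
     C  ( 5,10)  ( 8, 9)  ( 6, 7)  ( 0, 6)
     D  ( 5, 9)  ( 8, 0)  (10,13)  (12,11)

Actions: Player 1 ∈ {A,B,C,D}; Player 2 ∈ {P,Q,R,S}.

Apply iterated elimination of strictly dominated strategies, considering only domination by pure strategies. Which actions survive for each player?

P1 drop A (B beats it: P:6>4 Q:9>7 R:9>5 S:13>9)
P1 drop C (B beats it: P:6>5 Q:9>8 R:9>6 S:13>0)
P2 drop P (S beats it: B:9>3 D:11>9)
P2 drop Q (S beats it: B:9>6 D:11>0)
P1→{B,D} P2→{R,S}

Remaining: P1:{B,D} P2:{R,S}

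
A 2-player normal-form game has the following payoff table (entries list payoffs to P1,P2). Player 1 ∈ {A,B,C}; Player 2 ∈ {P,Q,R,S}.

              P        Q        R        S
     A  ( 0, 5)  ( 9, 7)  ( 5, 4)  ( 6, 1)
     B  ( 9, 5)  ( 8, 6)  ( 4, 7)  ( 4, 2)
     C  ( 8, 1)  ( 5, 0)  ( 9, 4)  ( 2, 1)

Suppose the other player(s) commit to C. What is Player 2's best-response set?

u_2(P vs C) = 1
u_2(Q vs C) = 0
u_2(R vs C) = 4
u_2(S vs C) = 1
max payoff 4 at {R}

argmax u_2 = {R}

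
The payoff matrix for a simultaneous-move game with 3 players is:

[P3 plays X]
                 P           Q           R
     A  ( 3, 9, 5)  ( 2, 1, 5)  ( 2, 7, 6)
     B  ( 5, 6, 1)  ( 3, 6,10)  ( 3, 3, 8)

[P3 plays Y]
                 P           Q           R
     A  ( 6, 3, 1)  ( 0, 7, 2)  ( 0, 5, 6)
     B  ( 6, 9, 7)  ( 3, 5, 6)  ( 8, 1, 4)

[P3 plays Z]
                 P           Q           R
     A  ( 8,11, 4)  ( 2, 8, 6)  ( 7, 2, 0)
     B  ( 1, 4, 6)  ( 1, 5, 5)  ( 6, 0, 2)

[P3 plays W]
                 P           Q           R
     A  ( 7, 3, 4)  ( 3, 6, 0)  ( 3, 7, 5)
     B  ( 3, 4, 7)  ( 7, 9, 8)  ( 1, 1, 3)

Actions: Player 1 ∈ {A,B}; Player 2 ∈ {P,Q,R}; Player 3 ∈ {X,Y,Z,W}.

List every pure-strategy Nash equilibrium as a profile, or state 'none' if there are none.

Nash profiles: (B,P,Y), (B,Q,X)

(A,P,X): not NE [P1→B gives 5>3]
(A,P,Y): not NE [P2→Q gives 7>3; P3→X gives 5>1]
(A,P,Z): not NE [P3→X gives 5>4]
(A,P,W): not NE [P2→R gives 7>3; P3→X gives 5>4]
(A,Q,X): not NE [P1→B gives 3>2; P2→P gives 9>1; P3→Z gives 6>5]
(A,Q,Y): not NE [P1→B gives 3>0; P3→Z gives 6>2]
(A,Q,Z): not NE [P2→P gives 11>8]
(A,Q,W): not NE [P1→B gives 7>3; P2→R gives 7>6; P3→Z gives 6>0]
(A,R,X): not NE [P1→B gives 3>2; P2→P gives 9>7]
(A,R,Y): not NE [P1→B gives 8>0; P2→Q gives 7>5]
(A,R,Z): not NE [P2→P gives 11>2; P3→Y gives 6>0]
(A,R,W): not NE [P3→Y gives 6>5]
(B,P,X): not NE [P3→W gives 7>1]
(B,P,Y): NE
(B,P,Z): not NE [P1→A gives 8>1; P2→Q gives 5>4; P3→W gives 7>6]
(B,P,W): not NE [P1→A gives 7>3; P2→Q gives 9>4]
(B,Q,X): NE
(B,Q,Y): not NE [P2→P gives 9>5; P3→X gives 10>6]
(B,Q,Z): not NE [P1→A gives 2>1; P3→X gives 10>5]
(B,Q,W): not NE [P3→X gives 10>8]
(B,R,X): not NE [P2→Q gives 6>3]
(B,R,Y): not NE [P2→P gives 9>1; P3→X gives 8>4]
(B,R,Z): not NE [P1→A gives 7>6; P2→Q gives 5>0; P3→X gives 8>2]
(B,R,W): not NE [P1→A gives 3>1; P2→Q gives 9>1; P3→X gives 8>3]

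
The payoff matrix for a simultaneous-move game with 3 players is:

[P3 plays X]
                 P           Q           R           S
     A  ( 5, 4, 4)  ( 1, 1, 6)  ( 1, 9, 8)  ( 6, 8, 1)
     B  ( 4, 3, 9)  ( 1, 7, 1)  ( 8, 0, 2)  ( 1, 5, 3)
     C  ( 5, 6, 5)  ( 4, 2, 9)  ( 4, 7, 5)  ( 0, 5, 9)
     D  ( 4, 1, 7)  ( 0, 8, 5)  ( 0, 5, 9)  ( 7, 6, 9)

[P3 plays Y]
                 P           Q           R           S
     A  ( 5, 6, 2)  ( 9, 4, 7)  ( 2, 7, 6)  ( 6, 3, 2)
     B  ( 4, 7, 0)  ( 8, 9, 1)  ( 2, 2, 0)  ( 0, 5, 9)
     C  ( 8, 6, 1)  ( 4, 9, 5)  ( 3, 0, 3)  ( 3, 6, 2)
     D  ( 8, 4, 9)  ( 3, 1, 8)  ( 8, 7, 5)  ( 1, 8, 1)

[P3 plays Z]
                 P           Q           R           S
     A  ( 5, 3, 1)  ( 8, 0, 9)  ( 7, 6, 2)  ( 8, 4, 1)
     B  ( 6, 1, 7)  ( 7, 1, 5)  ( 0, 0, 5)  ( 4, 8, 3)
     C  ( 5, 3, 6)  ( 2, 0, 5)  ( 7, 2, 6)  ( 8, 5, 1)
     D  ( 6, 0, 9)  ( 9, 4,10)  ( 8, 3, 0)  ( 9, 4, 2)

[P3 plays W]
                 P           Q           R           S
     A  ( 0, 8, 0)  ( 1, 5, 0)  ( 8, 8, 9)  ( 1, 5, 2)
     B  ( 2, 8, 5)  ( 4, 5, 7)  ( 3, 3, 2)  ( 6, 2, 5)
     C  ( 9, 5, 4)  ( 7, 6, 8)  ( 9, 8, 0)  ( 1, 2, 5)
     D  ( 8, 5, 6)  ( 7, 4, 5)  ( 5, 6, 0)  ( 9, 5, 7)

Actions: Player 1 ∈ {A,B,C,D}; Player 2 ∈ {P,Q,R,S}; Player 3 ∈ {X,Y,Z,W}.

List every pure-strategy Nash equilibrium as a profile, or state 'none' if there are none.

NE set: (D,Q,Z)

(A,P,X): not NE [P2→R gives 9>4]
(A,P,Y): not NE [P1→D gives 8>5; P2→R gives 7>6; P3→X gives 4>2]
(A,P,Z): not NE [P1→D gives 6>5; P2→R gives 6>3; P3→X gives 4>1]
(A,P,W): not NE [P1→C gives 9>0; P3→X gives 4>0]
(A,Q,X): not NE [P1→C gives 4>1; P2→R gives 9>1; P3→Z gives 9>6]
(A,Q,Y): not NE [P2→R gives 7>4; P3→Z gives 9>7]
(A,Q,Z): not NE [P1→D gives 9>8; P2→R gives 6>0]
(A,Q,W): not NE [P1→D gives 7>1; P2→R gives 8>5; P3→Z gives 9>0]
(A,R,X): not NE [P1→B gives 8>1; P3→W gives 9>8]
(A,R,Y): not NE [P1→D gives 8>2; P3→W gives 9>6]
(A,R,Z): not NE [P1→D gives 8>7; P3→W gives 9>2]
(A,R,W): not NE [P1→C gives 9>8]
(A,S,X): not NE [P1→D gives 7>6; P2→R gives 9>8; P3→W gives 2>1]
(A,S,Y): not NE [P2→R gives 7>3]
(A,S,Z): not NE [P1→D gives 9>8; P2→R gives 6>4; P3→W gives 2>1]
(A,S,W): not NE [P1→D gives 9>1; P2→R gives 8>5]
(B,P,X): not NE [P1→C gives 5>4; P2→Q gives 7>3]
(B,P,Y): not NE [P1→D gives 8>4; P2→Q gives 9>7; P3→X gives 9>0]
(B,P,Z): not NE [P2→S gives 8>1; P3→X gives 9>7]
(B,P,W): not NE [P1→C gives 9>2; P3→X gives 9>5]
(B,Q,X): not NE [P1→C gives 4>1; P3→W gives 7>1]
(B,Q,Y): not NE [P1→A gives 9>8; P3→W gives 7>1]
(B,Q,Z): not NE [P1→D gives 9>7; P2→S gives 8>1; P3→W gives 7>5]
(B,Q,W): not NE [P1→D gives 7>4; P2→P gives 8>5]
(B,R,X): not NE [P2→Q gives 7>0; P3→Z gives 5>2]
(B,R,Y): not NE [P1→D gives 8>2; P2→Q gives 9>2; P3→Z gives 5>0]
(B,R,Z): not NE [P1→D gives 8>0; P2→S gives 8>0]
(B,R,W): not NE [P1→C gives 9>3; P2→P gives 8>3; P3→Z gives 5>2]
(B,S,X): not NE [P1→D gives 7>1; P2→Q gives 7>5; P3→Y gives 9>3]
(B,S,Y): not NE [P1→A gives 6>0; P2→Q gives 9>5]
(B,S,Z): not NE [P1→D gives 9>4; P3→Y gives 9>3]
(B,S,W): not NE [P1→D gives 9>6; P2→P gives 8>2; P3→Y gives 9>5]
(C,P,X): not NE [P2→R gives 7>6; P3→Z gives 6>5]
(C,P,Y): not NE [P2→Q gives 9>6; P3→Z gives 6>1]
(C,P,Z): not NE [P1→D gives 6>5; P2→S gives 5>3]
(C,P,W): not NE [P2→R gives 8>5; P3→Z gives 6>4]
(C,Q,X): not NE [P2→R gives 7>2]
(C,Q,Y): not NE [P1→A gives 9>4; P3→X gives 9>5]
(C,Q,Z): not NE [P1→D gives 9>2; P2→S gives 5>0; P3→X gives 9>5]
(C,Q,W): not NE [P2→R gives 8>6; P3→X gives 9>8]
(C,R,X): not NE [P1→B gives 8>4; P3→Z gives 6>5]
(C,R,Y): not NE [P1→D gives 8>3; P2→Q gives 9>0; P3→Z gives 6>3]
(C,R,Z): not NE [P1→D gives 8>7; P2→S gives 5>2]
(C,R,W): not NE [P3→Z gives 6>0]
(C,S,X): not NE [P1→D gives 7>0; P2→R gives 7>5]
(C,S,Y): not NE [P1→A gives 6>3; P2→Q gives 9>6; P3→X gives 9>2]
(C,S,Z): not NE [P1→D gives 9>8; P3→X gives 9>1]
(C,S,W): not NE [P1→D gives 9>1; P2→R gives 8>2; P3→X gives 9>5]
(D,P,X): not NE [P1→C gives 5>4; P2→Q gives 8>1; P3→Z gives 9>7]
(D,P,Y): not NE [P2→S gives 8>4]
(D,P,Z): not NE [P2→S gives 4>0]
(D,P,W): not NE [P1→C gives 9>8; P2→R gives 6>5; P3→Z gives 9>6]
(D,Q,X): not NE [P1→C gives 4>0; P3→Z gives 10>5]
(D,Q,Y): not NE [P1→A gives 9>3; P2→S gives 8>1; P3→Z gives 10>8]
(D,Q,Z): NE
(D,Q,W): not NE [P2→R gives 6>4; P3→Z gives 10>5]
(D,R,X): not NE [P1→B gives 8>0; P2→Q gives 8>5]
(D,R,Y): not NE [P2→S gives 8>7; P3→X gives 9>5]
(D,R,Z): not NE [P2→S gives 4>3; P3→X gives 9>0]
(D,R,W): not NE [P1→C gives 9>5; P3→X gives 9>0]
(D,S,X): not NE [P2→Q gives 8>6]
(D,S,Y): not NE [P1→A gives 6>1; P3→X gives 9>1]
(D,S,Z): not NE [P3→X gives 9>2]
(D,S,W): not NE [P2→R gives 6>5; P3→X gives 9>7]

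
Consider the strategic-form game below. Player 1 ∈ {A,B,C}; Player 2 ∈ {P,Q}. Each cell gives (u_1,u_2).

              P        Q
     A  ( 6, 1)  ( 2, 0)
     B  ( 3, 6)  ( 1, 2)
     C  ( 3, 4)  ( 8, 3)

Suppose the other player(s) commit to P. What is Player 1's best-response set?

u_1(A vs P) = 6
u_1(B vs P) = 3
u_1(C vs P) = 3
max payoff 6 at {A}

BR_1 = {A}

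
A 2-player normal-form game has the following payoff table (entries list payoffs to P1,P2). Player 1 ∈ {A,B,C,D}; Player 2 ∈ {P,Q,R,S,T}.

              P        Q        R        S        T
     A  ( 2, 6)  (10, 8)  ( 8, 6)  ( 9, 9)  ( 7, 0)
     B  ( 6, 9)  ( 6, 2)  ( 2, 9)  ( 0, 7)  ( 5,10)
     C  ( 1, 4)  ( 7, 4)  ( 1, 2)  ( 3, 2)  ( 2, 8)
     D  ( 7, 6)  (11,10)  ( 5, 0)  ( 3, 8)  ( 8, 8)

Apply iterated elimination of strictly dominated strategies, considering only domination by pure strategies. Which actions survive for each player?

Remaining: P1:{A,D} P2:{Q,S}

P1 drop B (D beats it: P:7>6 Q:11>6 R:5>2 S:3>0 T:8>5)
P1 drop C (A beats it: P:2>1 Q:10>7 R:8>1 S:9>3 T:7>2)
P2 drop P (Q beats it: A:8>6 D:10>6)
P2 drop R (Q beats it: A:8>6 D:10>0)
P2 drop T (Q beats it: A:8>0 D:10>8)
P1→{A,D} P2→{Q,S}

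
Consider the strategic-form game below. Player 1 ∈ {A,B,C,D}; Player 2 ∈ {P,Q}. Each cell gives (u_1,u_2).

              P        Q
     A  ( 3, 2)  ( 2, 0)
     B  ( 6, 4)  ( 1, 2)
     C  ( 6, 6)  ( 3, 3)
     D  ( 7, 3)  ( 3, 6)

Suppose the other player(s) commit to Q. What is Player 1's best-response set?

u_1(A vs Q) = 2
u_1(B vs Q) = 1
u_1(C vs Q) = 3
u_1(D vs Q) = 3
max payoff 3 at {C,D}

BR_1 = {C,D}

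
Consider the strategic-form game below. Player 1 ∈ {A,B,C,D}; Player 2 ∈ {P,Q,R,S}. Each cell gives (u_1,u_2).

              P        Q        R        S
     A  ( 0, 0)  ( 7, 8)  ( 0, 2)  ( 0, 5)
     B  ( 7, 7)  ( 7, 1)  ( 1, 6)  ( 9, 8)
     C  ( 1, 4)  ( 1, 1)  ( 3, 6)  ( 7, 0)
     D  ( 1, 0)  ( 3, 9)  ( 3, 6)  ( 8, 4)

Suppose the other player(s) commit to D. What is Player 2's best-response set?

u_2(P vs D) = 0
u_2(Q vs D) = 9
u_2(R vs D) = 6
u_2(S vs D) = 4
max payoff 9 at {Q}

argmax u_2 = {Q}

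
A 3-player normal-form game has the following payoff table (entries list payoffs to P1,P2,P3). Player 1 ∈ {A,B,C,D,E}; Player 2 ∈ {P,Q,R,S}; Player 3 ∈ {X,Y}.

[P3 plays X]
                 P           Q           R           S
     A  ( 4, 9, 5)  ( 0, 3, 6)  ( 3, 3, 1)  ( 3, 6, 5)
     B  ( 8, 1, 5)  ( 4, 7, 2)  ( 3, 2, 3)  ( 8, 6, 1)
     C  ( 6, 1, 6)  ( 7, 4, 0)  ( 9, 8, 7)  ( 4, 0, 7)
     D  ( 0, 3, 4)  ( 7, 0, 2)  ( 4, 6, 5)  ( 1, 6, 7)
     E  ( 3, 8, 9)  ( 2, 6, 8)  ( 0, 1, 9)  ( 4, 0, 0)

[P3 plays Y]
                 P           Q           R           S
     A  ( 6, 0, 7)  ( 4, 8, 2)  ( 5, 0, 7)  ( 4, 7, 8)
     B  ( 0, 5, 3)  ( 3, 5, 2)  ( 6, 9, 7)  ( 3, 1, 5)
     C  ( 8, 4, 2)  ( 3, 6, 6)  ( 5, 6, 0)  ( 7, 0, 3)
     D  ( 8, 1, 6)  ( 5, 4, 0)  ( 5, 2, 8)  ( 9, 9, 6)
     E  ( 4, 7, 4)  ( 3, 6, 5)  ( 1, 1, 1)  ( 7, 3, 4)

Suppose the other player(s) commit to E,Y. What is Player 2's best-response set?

u_2(P vs E,Y) = 7
u_2(Q vs E,Y) = 6
u_2(R vs E,Y) = 1
u_2(S vs E,Y) = 3
max payoff 7 at {P}

BR_2 = {P}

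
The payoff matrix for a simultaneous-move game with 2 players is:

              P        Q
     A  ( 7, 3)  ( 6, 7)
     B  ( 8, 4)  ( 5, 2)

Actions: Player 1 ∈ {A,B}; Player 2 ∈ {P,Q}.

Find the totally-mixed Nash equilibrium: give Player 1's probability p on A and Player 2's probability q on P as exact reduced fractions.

P1 mixes 1/3 on A; P2 mixes 1/2 on P

P1 indiff ⇒ q·7+(1-q)·6 = q·8+(1-q)·5 ⇒ q(-1) = (1-q)(-1) ⇒ q = 1/2
P2 indiff ⇒ p·3+(1-p)·4 = p·7+(1-p)·2 ⇒ p(-4) = (1-p)(-2) ⇒ p = 1/3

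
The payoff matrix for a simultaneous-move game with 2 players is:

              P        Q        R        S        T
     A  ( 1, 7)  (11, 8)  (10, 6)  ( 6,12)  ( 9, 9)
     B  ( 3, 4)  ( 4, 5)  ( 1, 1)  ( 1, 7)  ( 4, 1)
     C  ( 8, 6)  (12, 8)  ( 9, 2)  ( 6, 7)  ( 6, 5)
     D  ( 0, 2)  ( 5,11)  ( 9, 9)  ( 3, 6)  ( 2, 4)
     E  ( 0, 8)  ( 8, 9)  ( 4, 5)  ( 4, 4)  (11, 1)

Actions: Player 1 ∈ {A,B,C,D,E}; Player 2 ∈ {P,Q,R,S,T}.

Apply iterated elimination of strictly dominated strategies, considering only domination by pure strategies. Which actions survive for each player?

P1 drop B (C beats it: P:8>3 Q:12>4 R:9>1 S:6>1 T:6>4)
P1 drop D (A beats it: P:1>0 Q:11>5 R:10>9 S:6>3 T:9>2)
P2 drop P (Q beats it: A:8>7 C:8>6 E:9>8)
P2 drop R (Q beats it: A:8>6 C:8>2 E:9>5)
P2 drop T (S beats it: A:12>9 C:7>5 E:4>1)
P1 drop E (A beats it: Q:11>8 S:6>4)
P1→{A,C} P2→{Q,S}

IESDS → P1:{A,C} P2:{Q,S}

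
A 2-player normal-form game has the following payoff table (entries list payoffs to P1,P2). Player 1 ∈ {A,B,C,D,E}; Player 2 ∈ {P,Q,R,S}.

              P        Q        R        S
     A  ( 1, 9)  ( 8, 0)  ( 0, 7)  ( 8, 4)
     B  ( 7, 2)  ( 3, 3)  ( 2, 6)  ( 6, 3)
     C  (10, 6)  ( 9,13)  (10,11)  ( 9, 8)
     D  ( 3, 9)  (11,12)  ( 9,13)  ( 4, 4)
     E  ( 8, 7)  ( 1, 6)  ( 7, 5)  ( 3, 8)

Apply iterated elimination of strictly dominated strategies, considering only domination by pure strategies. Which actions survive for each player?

Remaining: P1:{C,D} P2:{Q,R}

P1 drop A (C beats it: P:10>1 Q:9>8 R:10>0 S:9>8)
P1 drop B (C beats it: P:10>7 Q:9>3 R:10>2 S:9>6)
P1 drop E (C beats it: P:10>8 Q:9>1 R:10>7 S:9>3)
P2 drop P (Q beats it: C:13>6 D:12>9)
P2 drop S (Q beats it: C:13>8 D:12>4)
P1→{C,D} P2→{Q,R}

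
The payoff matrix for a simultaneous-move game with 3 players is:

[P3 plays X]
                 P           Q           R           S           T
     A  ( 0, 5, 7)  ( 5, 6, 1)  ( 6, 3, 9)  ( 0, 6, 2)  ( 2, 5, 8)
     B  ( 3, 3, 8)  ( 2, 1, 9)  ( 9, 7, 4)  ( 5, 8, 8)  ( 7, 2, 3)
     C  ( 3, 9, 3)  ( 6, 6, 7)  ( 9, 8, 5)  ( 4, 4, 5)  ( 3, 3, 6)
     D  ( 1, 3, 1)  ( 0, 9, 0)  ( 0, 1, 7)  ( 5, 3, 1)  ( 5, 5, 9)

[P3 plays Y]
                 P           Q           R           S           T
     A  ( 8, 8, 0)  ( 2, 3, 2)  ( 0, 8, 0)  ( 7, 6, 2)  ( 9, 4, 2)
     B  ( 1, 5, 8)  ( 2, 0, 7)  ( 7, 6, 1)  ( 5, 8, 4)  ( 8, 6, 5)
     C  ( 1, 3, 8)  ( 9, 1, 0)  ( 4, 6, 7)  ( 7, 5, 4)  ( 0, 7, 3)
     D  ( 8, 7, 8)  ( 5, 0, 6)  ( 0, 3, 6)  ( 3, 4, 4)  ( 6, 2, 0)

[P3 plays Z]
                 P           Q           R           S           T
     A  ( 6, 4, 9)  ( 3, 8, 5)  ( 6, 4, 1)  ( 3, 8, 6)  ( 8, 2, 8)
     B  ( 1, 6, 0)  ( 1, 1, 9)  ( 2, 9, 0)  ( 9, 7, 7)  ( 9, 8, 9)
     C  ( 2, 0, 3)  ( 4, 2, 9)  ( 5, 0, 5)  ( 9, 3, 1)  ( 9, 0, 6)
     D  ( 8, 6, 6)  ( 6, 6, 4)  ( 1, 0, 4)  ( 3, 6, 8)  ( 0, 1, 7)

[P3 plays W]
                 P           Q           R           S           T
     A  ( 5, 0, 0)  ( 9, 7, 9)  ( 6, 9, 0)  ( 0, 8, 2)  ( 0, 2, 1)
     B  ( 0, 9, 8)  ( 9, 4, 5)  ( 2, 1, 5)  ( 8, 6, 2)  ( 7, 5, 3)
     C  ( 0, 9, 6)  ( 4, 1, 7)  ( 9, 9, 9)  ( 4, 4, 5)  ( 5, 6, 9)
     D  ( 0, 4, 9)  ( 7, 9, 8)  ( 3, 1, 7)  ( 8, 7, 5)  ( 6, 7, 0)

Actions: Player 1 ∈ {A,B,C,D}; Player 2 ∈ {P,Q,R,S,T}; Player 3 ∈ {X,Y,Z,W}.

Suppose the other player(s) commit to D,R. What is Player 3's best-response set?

u_3(X vs D,R) = 7
u_3(Y vs D,R) = 6
u_3(Z vs D,R) = 4
u_3(W vs D,R) = 7
max payoff 7 at {X,W}

argmax u_3 = {X,W}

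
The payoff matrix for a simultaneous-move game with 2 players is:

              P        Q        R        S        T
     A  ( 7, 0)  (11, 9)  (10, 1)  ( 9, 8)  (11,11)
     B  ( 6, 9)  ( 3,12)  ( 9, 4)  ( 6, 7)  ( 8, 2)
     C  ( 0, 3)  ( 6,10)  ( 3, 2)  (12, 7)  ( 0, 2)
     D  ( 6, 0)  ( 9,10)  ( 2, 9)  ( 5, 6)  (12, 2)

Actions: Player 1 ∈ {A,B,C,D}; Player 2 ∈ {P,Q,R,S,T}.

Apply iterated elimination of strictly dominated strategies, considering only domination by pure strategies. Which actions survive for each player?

IESDS → P1:{A,D} P2:{Q,T}

P1 drop B (A beats it: P:7>6 Q:11>3 R:10>9 S:9>6 T:11>8)
P2 drop P (Q beats it: A:9>0 C:10>3 D:10>0)
P2 drop R (Q beats it: A:9>1 C:10>2 D:10>9)
P2 drop S (Q beats it: A:9>8 C:10>7 D:10>6)
P1 drop C (A beats it: Q:11>6 T:11>0)
P1→{A,D} P2→{Q,T}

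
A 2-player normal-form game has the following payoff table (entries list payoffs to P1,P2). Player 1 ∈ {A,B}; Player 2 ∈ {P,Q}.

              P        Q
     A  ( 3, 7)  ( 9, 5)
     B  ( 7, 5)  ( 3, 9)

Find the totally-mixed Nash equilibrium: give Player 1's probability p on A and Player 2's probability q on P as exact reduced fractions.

P1 indiff ⇒ q·3+(1-q)·9 = q·7+(1-q)·3 ⇒ q(-4) = (1-q)(-6) ⇒ q = 3/5
P2 indiff ⇒ p·7+(1-p)·5 = p·5+(1-p)·9 ⇒ p(2) = (1-p)(4) ⇒ p = 2/3

(p,q) = (2/3, 3/5)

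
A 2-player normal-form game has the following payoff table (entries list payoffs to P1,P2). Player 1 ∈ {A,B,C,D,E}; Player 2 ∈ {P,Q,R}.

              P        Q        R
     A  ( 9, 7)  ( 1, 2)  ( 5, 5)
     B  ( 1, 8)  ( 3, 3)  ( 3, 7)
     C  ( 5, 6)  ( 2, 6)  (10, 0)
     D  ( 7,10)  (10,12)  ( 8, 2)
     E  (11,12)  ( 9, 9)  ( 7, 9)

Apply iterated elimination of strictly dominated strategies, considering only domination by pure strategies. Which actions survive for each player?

P1 drop A (E beats it: P:11>9 Q:9>1 R:7>5)
P1 drop B (D beats it: P:7>1 Q:10>3 R:8>3)
P2 drop R (P beats it: C:6>0 D:10>2 E:12>9)
P1 drop C (D beats it: P:7>5 Q:10>2)
P1→{D,E} P2→{P,Q}

Survivors P1:{D,E} P2:{P,Q}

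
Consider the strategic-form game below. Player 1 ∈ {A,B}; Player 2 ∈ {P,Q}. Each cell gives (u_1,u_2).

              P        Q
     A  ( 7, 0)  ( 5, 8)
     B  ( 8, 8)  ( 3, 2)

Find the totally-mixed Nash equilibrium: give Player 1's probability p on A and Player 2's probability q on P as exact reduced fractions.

P1 indiff ⇒ q·7+(1-q)·5 = q·8+(1-q)·3 ⇒ q(-1) = (1-q)(-2) ⇒ q = 2/3
P2 indiff ⇒ p·0+(1-p)·8 = p·8+(1-p)·2 ⇒ p(-8) = (1-p)(-6) ⇒ p = 3/7

P1 mixes 3/7 on A; P2 mixes 2/3 on P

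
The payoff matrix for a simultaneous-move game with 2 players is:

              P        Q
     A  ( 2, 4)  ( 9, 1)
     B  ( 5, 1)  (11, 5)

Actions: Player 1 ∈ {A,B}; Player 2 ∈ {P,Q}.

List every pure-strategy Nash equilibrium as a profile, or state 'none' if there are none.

(A,P): not NE [P1→B gives 5>2]
(A,Q): not NE [P1→B gives 11>9; P2→P gives 4>1]
(B,P): not NE [P2→Q gives 5>1]
(B,Q): NE

PSNE = {(B,Q)}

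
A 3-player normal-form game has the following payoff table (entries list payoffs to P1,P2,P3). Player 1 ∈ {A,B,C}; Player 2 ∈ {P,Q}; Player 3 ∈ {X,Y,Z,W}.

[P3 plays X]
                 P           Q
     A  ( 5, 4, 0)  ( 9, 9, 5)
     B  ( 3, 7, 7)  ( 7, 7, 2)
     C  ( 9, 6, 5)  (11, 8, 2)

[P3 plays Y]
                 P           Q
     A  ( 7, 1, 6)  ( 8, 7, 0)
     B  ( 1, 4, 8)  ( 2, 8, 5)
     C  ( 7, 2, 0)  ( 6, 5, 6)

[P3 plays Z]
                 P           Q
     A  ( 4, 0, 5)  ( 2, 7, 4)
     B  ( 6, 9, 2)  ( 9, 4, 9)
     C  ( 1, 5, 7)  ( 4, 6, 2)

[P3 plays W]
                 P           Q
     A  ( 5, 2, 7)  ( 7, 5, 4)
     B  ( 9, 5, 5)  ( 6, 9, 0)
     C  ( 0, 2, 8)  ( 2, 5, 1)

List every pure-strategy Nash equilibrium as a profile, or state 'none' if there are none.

PSNE: ∅

(A,P,X): not NE [P1→C gives 9>5; P2→Q gives 9>4; P3→W gives 7>0]
(A,P,Y): not NE [P2→Q gives 7>1; P3→W gives 7>6]
(A,P,Z): not NE [P1→B gives 6>4; P2→Q gives 7>0; P3→W gives 7>5]
(A,P,W): not NE [P1→B gives 9>5; P2→Q gives 5>2]
(A,Q,X): not NE [P1→C gives 11>9]
(A,Q,Y): not NE [P3→X gives 5>0]
(A,Q,Z): not NE [P1→B gives 9>2; P3→X gives 5>4]
(A,Q,W): not NE [P3→X gives 5>4]
(B,P,X): not NE [P1→C gives 9>3; P3→Y gives 8>7]
(B,P,Y): not NE [P1→C gives 7>1; P2→Q gives 8>4]
(B,P,Z): not NE [P3→Y gives 8>2]
(B,P,W): not NE [P2→Q gives 9>5; P3→Y gives 8>5]
(B,Q,X): not NE [P1→C gives 11>7; P3→Z gives 9>2]
(B,Q,Y): not NE [P1→A gives 8>2; P3→Z gives 9>5]
(B,Q,Z): not NE [P2→P gives 9>4]
(B,Q,W): not NE [P1→A gives 7>6; P3→Z gives 9>0]
(C,P,X): not NE [P2→Q gives 8>6; P3→W gives 8>5]
(C,P,Y): not NE [P2→Q gives 5>2; P3→W gives 8>0]
(C,P,Z): not NE [P1→B gives 6>1; P2→Q gives 6>5; P3→W gives 8>7]
(C,P,W): not NE [P1→B gives 9>0; P2→Q gives 5>2]
(C,Q,X): not NE [P3→Y gives 6>2]
(C,Q,Y): not NE [P1→A gives 8>6]
(C,Q,Z): not NE [P1→B gives 9>4; P3→Y gives 6>2]
(C,Q,W): not NE [P1→A gives 7>2; P3→Y gives 6>1]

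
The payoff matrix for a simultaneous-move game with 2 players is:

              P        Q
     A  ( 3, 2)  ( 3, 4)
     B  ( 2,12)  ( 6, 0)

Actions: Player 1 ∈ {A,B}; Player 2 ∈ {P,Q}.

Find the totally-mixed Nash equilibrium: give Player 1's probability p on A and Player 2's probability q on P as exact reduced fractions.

P1 indiff ⇒ q·3+(1-q)·3 = q·2+(1-q)·6 ⇒ q(1) = (1-q)(3) ⇒ q = 3/4
P2 indiff ⇒ p·2+(1-p)·12 = p·4+(1-p)·0 ⇒ p(-2) = (1-p)(-12) ⇒ p = 6/7

(p,q) = (6/7, 3/4)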